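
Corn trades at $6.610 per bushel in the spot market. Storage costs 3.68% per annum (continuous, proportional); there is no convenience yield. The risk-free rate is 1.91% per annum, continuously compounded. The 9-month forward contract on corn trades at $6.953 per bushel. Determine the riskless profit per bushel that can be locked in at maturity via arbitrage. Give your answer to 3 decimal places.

Fair forward: F* = S·e^(carry·T), with carry = (r + u) = 0.0191 + 0.0368 = 0.0559
F* = 6.610 · e^(0.0559 × 9/12) = 6.610 · e^0.041925 = 6.610 × 1.042816 = $6.8930
Market $6.953 > fair $6.8930: forward overpriced → cash-and-carry (buy spot, short the forward).
At maturity, profit = |F_mkt − F*| = |6.953 − 6.8930| = $0.060 per bushel

$0.060 per bushel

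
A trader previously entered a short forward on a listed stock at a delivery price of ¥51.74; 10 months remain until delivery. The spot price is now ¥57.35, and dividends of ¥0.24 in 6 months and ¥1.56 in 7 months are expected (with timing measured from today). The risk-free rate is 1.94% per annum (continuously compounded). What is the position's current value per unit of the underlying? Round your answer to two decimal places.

PV(remaining dividends) I = 0.24·e^(−0.0194·6/12) + 1.56·e^(−0.0194·7/12) = 1.7801
Current forward F = (S − I)·e^(rT) = (57.35 − 1.7801)·e^(0.0194·10/12) = 55.5699 × 1.016298 = 56.4756
Value (long) = (F − K)·e^(−rT) = (56.4756 − 51.74) × 0.983963 = 4.6597
Short position value = −(long value) = -¥4.66

-¥4.66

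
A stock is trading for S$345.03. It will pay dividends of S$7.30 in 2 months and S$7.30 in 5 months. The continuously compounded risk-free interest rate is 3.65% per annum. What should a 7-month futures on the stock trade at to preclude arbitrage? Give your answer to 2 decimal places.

S$337.70

PV(dividends) I = 7.30·e^(−0.0365·2/12) + 7.30·e^(−0.0365·5/12)
I = 7.2557 + 7.1898 = 14.4455
F = (S − I)·e^(rT) = (345.03 − 14.4455) · e^(0.0365·7/12)
= 330.5845 · e^0.021292 = 330.5845 × 1.021520 = S$337.70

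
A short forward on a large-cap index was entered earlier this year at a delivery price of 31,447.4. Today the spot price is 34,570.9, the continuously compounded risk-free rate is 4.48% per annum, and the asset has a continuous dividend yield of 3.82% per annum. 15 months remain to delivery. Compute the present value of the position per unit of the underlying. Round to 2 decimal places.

-3224.18

Current fair forward for the remaining 15 months: F = S·e^((r − q)·T), (r − q) = 0.0448 − 0.0382 = 0.0066
F = 34570.9 · e^(0.0066 × 15/12) = 34570.9 × 1.00828413 = 34857.2898
Value of long forward = (F − K)·e^(−rT) = (34857.2898 − 31447.4) · e^(−0.0448·15/12)
= 3409.8898 × 0.94553914 = 3224.18
Short position value = −(long value) = -3224.18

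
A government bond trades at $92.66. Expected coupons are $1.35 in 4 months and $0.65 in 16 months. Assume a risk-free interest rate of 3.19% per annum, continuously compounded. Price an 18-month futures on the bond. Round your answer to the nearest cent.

PV(coupons) I = 1.35·e^(−0.0319·4/12) + 0.65·e^(−0.0319·16/12)
I = 1.3357 + 0.6229 = 1.9586
F = (S − I)·e^(rT) = (92.66 − 1.9586) · e^(0.0319·18/12)
= 90.7014 · e^0.047850 = 90.7014 × 1.049013 = $95.15

$95.15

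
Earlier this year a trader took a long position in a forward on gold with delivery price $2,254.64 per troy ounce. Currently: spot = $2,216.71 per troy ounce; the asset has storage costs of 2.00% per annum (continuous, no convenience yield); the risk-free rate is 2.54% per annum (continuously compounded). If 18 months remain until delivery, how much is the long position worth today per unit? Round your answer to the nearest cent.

Current fair forward for the remaining 18 months: F = S·e^((r + u)·T), (r + u) = 0.0254 + 0.0200 = 0.0454
F = 2216.71 · e^(0.0454 × 18/12) = 2216.71 × 1.07047235 = 2372.9268
Value of long forward = (F − K)·e^(−rT) = (2372.9268 − 2254.64) · e^(−0.0254·18/12)
= 118.2868 × 0.96261667 = 113.86

$113.86 per troy ounce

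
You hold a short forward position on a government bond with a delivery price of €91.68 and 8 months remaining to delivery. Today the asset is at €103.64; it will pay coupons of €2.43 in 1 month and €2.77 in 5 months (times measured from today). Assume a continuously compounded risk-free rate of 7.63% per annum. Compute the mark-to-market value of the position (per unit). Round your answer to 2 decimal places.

PV(remaining coupons) I = 2.43·e^(−0.0763·1/12) + 2.77·e^(−0.0763·5/12) = 5.0979
Current forward F = (S − I)·e^(rT) = (103.64 − 5.0979)·e^(0.0763·8/12) = 98.5421 × 1.052183 = 103.6843
Value (long) = (F − K)·e^(−rT) = (103.6843 − 91.68) × 0.950405 = 11.4089
Short position value = −(long value) = -€11.41

-€11.41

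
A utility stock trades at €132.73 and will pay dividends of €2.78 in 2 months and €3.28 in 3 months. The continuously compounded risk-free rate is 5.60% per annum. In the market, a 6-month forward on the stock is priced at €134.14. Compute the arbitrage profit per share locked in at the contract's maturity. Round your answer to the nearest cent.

PV(dividends) I = 2.78·e^(−0.0560·2/12) + 3.28·e^(−0.0560·3/12) = 5.9886
Fair forward F* = (S − I)·e^(rT) = (132.73 − 5.9886)·e^0.028000 = 126.7414 × 1.028396 = 130.3403
Market €134.14 > fair 130.3403: forward overpriced → cash-and-carry (borrow at r, buy the stock and collect the dividends, short the forward).
Profit at T = |F_mkt − F*| = |134.14 − 130.3403| = €3.80 per share

€3.80 per share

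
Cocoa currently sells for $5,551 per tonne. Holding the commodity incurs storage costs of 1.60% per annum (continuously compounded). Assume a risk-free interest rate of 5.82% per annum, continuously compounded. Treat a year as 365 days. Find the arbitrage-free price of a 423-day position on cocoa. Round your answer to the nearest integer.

Net carry = r + u − y = 0.0582 + 0.0160 − 0.0000 = 0.0742
F = S·e^((r+u−y)T) = 5551 · e^(0.0742 × 423/365) = 5551 · e^0.085991
= 5551 × 1.089797 = $6,049 per tonne

$6,049 per tonne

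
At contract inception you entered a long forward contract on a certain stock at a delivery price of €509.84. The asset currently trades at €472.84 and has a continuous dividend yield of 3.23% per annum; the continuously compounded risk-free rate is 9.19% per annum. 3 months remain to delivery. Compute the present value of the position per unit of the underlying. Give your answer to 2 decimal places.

Current fair forward for the remaining 3 months: F = S·e^((r − q)·T), (r − q) = 0.0919 − 0.0323 = 0.0596
F = 472.84 · e^(0.0596 × 3/12) = 472.84 × 1.015012 = 479.9383
Value of long forward = (F − K)·e^(−rT) = (479.9383 − 509.84) · e^(−0.0919·3/12)
= -29.9017 × 0.977287 = -29.22

-€29.22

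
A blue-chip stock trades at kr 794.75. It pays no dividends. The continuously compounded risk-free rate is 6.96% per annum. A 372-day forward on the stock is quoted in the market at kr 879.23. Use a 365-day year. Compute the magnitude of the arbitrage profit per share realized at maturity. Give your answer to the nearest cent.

kr 26.06 per share

Fair forward: F* = S·e^(carry·T), with carry = r = 0.0696
F* = 794.75 · e^(0.0696 × 372/365) = 794.75 · e^0.070935 = 794.75 × 1.073511 = kr 853.1729
Market kr 879.23 > fair kr 853.1729: forward overpriced → cash-and-carry (buy spot, short the forward).
At maturity, profit = |F_mkt − F*| = |879.23 − 853.1729| = kr 26.06 per share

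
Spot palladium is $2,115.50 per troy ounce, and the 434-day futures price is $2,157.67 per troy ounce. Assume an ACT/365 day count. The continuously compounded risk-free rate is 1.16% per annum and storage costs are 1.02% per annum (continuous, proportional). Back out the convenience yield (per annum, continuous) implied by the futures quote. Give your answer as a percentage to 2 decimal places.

0.52%

F = S·e^((r+u−y)T) ⇒ (r+u−y) = ln(F/S)/T
ln(2157.67/2115.50) = 0.019738; /T ⇒ 0.016600
y = r + u − ln(F/S)/T = 0.0116 + 0.0102 − 0.016600 = 0.005200
y = 0.52%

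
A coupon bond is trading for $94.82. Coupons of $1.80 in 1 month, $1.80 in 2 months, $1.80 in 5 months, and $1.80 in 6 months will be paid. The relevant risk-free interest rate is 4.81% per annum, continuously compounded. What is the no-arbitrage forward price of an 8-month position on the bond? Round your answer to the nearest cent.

PV(coupons) I = 1.80·e^(−0.0481·1/12) + 1.80·e^(−0.0481·2/12) + 1.80·e^(−0.0481·5/12) + 1.80·e^(−0.0481·6/12)
I = 1.7928 + 1.7856 + 1.7643 + 1.7572 = 7.0999
F = (S − I)·e^(rT) = (94.82 − 7.0999) · e^(0.0481·8/12)
= 87.7201 · e^0.032067 = 87.7201 × 1.032587 = $90.58

$90.58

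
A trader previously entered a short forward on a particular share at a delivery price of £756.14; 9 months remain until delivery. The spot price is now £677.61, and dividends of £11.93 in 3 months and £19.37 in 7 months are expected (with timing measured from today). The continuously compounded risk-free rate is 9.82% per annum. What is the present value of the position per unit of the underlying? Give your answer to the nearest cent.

£54.77

PV(remaining dividends) I = 11.93·e^(−0.0982·3/12) + 19.37·e^(−0.0982·7/12) = 29.9323
Current forward F = (S − I)·e^(rT) = (677.61 − 29.9323)·e^(0.0982·9/12) = 647.6777 × 1.076430 = 697.1797
Value (long) = (F − K)·e^(−rT) = (697.1797 − 756.14) × 0.928997 = -54.7739
Short position value = −(long value) = £54.77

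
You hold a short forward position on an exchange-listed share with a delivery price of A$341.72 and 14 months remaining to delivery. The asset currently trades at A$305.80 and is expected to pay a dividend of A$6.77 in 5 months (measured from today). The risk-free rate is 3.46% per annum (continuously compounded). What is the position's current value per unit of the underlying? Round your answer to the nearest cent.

A$29.07

PV(remaining dividends) I = 6.77·e^(−0.0346·5/12) = 6.6731
Current forward F = (S − I)·e^(rT) = (305.80 − 6.6731)·e^(0.0346·14/12) = 299.1269 × 1.041192 = 311.4485
Value (long) = (F − K)·e^(−rT) = (311.4485 − 341.72) × 0.960437 = -29.0739
Short position value = −(long value) = A$29.07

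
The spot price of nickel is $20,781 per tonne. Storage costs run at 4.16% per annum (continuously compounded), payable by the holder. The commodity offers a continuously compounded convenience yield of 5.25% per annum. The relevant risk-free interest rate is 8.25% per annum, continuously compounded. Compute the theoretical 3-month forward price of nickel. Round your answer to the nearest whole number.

$21,156 per tonne

Net carry = r + u − y = 0.0825 + 0.0416 − 0.0525 = 0.0716
F = S·e^((r+u−y)T) = 20781 · e^(0.0716 × 3/12) = 20781 · e^0.017900
= 20781 × 1.018061 = $21,156 per tonne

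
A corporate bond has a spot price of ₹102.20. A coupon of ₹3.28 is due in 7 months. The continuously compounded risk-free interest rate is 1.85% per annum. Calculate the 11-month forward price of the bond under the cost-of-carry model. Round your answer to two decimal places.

PV(coupons) I = 3.28·e^(−0.0185·7/12)
I = 3.2448
F = (S − I)·e^(rT) = (102.20 − 3.2448) · e^(0.0185·11/12)
= 98.9552 · e^0.016958 = 98.9552 × 1.017103 = ₹100.65

₹100.65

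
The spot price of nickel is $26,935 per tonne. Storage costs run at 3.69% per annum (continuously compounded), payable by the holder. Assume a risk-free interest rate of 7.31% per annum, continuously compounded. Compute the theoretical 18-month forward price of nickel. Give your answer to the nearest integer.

Net carry = r + u − y = 0.0731 + 0.0369 − 0.0000 = 0.1100
F = S·e^((r+u−y)T) = 26935 · e^(0.1100 × 18/12) = 26935 · e^0.165000
= 26935 × 1.179393 = $31,767 per tonne

$31,767 per tonne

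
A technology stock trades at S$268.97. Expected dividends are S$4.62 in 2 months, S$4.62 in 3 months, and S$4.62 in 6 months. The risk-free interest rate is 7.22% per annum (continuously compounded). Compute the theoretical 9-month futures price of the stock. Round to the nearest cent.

S$269.62

PV(dividends) I = 4.62·e^(−0.0722·2/12) + 4.62·e^(−0.0722·3/12) + 4.62·e^(−0.0722·6/12)
I = 4.5647 + 4.5374 + 4.4562 = 13.5583
F = (S − I)·e^(rT) = (268.97 − 13.5583) · e^(0.0722·9/12)
= 255.4117 · e^0.054150 = 255.4117 × 1.055643 = S$269.62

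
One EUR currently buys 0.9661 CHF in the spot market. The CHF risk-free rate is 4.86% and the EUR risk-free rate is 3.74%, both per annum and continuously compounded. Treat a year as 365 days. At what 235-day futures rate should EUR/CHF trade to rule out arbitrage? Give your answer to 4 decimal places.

F = S·e^((r_CHF − r_EUR)T) = 0.9661 · e^((0.0486 − 0.0374) × 235/365)
= 0.9661 · e^0.007211 = 0.9661 × 1.007237
F = 0.9731 CHF per EUR

0.9731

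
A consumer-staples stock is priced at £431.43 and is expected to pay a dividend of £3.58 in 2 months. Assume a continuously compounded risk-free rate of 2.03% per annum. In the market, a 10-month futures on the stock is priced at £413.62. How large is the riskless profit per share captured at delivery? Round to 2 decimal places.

£21.54 per share

PV(dividends) I = 3.58·e^(−0.0203·2/12) = 3.5679
Fair futures F* = (S − I)·e^(rT) = (431.43 − 3.5679)·e^0.016917 = 427.8621 × 1.017061 = 435.1619
Market £413.62 < fair 435.1619: forward underpriced → reverse cash-and-carry (short the stock, invest proceeds at r, pay the dividends, go long the forward).
Profit at T = |F_mkt − F*| = |413.62 − 435.1619| = £21.54 per share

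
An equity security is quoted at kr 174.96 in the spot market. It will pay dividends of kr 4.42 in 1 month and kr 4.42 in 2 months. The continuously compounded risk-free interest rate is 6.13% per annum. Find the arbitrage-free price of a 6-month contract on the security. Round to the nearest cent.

kr 171.36

PV(dividends) I = 4.42·e^(−0.0613·1/12) + 4.42·e^(−0.0613·2/12)
I = 4.3975 + 4.3751 = 8.7726
F = (S − I)·e^(rT) = (174.96 − 8.7726) · e^(0.0613·6/12)
= 166.1874 · e^0.030650 = 166.1874 × 1.031125 = kr 171.36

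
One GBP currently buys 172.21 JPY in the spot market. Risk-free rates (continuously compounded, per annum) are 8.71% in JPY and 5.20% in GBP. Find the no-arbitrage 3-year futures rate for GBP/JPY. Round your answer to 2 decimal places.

F = S·e^((r_JPY − r_GBP)T) = 172.21 · e^((0.0871 − 0.0520) × 3)
= 172.21 · e^0.105300 = 172.21 × 1.111044
F = 191.33 JPY per GBP

191.33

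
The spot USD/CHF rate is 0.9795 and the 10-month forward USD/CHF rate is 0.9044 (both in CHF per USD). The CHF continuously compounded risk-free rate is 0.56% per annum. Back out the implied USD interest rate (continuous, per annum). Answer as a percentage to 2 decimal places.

10.13%

F = S·e^((r_CHF − r_USD)T) ⇒ r_USD = r_CHF − ln(F/S)/T
ln(0.9044/0.9795) = -0.079770; /(10/12) = -0.095724
r_USD = 0.0056 + 0.095724 = 0.101324
r_USD = 10.13%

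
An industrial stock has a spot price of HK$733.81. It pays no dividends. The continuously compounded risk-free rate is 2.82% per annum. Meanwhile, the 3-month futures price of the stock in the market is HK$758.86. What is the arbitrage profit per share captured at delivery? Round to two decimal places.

HK$19.86 per share

Fair futures: F* = S·e^(carry·T), with carry = r = 0.0282
F* = 733.81 · e^(0.0282 × 3/12) = 733.81 · e^0.007050 = 733.81 × 1.007075 = HK$739.0017
Market HK$758.86 > fair HK$739.0017: forward overpriced → cash-and-carry (buy spot, short the forward).
At maturity, profit = |F_mkt − F*| = |758.86 − 739.0017| = HK$19.86 per share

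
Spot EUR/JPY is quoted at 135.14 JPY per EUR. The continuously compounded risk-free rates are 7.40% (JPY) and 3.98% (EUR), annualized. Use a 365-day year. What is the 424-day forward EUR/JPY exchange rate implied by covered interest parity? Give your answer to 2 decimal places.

140.62

F = S·e^((r_JPY − r_EUR)T) = 135.14 · e^((0.0740 − 0.0398) × 424/365)
= 135.14 · e^0.039728 = 135.14 × 1.040528
F = 140.62 JPY per EUR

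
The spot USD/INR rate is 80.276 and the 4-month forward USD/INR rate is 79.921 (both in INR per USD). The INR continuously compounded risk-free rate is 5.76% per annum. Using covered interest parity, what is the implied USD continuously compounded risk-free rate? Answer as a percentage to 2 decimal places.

F = S·e^((r_INR − r_USD)T) ⇒ r_USD = r_INR − ln(F/S)/T
ln(79.921/80.276) = -0.004432; /(4/12) = -0.013296
r_USD = 0.0576 + 0.013296 = 0.070896
r_USD = 7.09%

7.09%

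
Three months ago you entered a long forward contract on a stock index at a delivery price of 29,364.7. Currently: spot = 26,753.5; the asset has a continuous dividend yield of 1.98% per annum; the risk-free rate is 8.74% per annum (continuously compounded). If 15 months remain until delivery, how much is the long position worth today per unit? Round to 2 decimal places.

Current fair forward for the remaining 15 months: F = S·e^((r − q)·T), (r − q) = 0.0874 − 0.0198 = 0.0676
F = 26753.5 · e^(0.0676 × 15/12) = 26753.5 × 1.08817284 = 29112.4321
Value of long forward = (F − K)·e^(−rT) = (29112.4321 − 29364.7) · e^(−0.0874·15/12)
= -252.2679 × 0.89650626 = -226.16

-226.16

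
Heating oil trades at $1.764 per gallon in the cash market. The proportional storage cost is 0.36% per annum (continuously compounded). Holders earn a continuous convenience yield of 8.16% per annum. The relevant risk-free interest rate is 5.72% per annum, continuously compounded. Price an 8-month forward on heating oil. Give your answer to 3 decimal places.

Net carry = r + u − y = 0.0572 + 0.0036 − 0.0816 = -0.0208
F = S·e^((r+u−y)T) = 1.764 · e^(-0.0208 × 8/12) = 1.764 · e^-0.013867
= 1.764 × 0.986229 = $1.740 per gallon

$1.740 per gallon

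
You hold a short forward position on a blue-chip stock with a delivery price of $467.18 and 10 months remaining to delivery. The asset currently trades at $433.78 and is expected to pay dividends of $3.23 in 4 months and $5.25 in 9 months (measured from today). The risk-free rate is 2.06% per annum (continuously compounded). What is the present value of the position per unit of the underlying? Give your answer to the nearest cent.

PV(remaining dividends) I = 3.23·e^(−0.0206·4/12) + 5.25·e^(−0.0206·9/12) = 8.3774
Current forward F = (S − I)·e^(rT) = (433.78 − 8.3774)·e^(0.0206·10/12) = 425.4026 × 1.017315 = 432.7684
Value (long) = (F − K)·e^(−rT) = (432.7684 − 467.18) × 0.982980 = -33.8259
Short position value = −(long value) = $33.83

$33.83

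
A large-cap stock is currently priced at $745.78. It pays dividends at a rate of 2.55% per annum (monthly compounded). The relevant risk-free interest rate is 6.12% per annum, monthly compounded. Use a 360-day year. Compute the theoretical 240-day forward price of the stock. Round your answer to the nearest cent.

$763.68

F = S · (1+r/12)^(12T) / (1+q/12)^(12T)
= 745.78 × 1.041536 / 1.017127 = 745.78 × 1.023998
F = $763.68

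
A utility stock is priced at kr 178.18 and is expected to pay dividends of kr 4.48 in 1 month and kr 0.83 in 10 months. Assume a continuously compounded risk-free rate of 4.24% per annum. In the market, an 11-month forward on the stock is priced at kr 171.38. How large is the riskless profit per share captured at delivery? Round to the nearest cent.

PV(dividends) I = 4.48·e^(−0.0424·1/12) + 0.83·e^(−0.0424·10/12) = 5.2654
Fair forward F* = (S − I)·e^(rT) = (178.18 − 5.2654)·e^0.038867 = 172.9146 × 1.039632 = 179.7676
Market kr 171.38 < fair 179.7676: forward underpriced → reverse cash-and-carry (short the stock, invest proceeds at r, pay the dividends, go long the forward).
Profit at T = |F_mkt − F*| = |171.38 − 179.7676| = kr 8.39 per share

kr 8.39 per share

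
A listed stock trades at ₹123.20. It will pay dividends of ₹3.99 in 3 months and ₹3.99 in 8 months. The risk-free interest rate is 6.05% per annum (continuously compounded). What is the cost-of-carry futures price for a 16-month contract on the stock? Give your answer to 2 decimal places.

₹125.14

PV(dividends) I = 3.99·e^(−0.0605·3/12) + 3.99·e^(−0.0605·8/12)
I = 3.9301 + 3.8323 = 7.7624
F = (S − I)·e^(rT) = (123.20 − 7.7624) · e^(0.0605·16/12)
= 115.4376 · e^0.080667 = 115.4376 × 1.084010 = ₹125.14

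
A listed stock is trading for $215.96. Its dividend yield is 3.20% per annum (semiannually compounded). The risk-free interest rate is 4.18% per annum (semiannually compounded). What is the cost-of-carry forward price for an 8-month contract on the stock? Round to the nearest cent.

$217.35

F = S · (1+r/2)^(2T) / (1+q/2)^(2T)
= 215.96 × 1.027963 / 1.021390 = 215.96 × 1.006435
F = $217.35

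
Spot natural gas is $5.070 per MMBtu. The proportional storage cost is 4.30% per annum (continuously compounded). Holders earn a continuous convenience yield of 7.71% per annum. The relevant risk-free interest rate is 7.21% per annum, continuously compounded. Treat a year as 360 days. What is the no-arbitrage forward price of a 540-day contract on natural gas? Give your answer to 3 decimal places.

Net carry = r + u − y = 0.0721 + 0.0430 − 0.0771 = 0.0380
F = S·e^((r+u−y)T) = 5.070 · e^(0.0380 × 540/360) = 5.070 · e^0.057000
= 5.070 × 1.058656 = $5.367 per MMBtu

$5.367 per MMBtu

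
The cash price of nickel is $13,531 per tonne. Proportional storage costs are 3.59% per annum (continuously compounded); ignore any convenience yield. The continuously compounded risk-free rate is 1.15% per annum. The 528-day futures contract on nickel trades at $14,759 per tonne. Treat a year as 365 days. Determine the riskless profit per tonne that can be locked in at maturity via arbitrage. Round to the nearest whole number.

Fair futures: F* = S·e^(carry·T), with carry = (r + u) = 0.0115 + 0.0359 = 0.0474
F* = 13531 · e^(0.0474 × 528/365) = 13531 · e^0.068568 = 13531 × 1.070973 = $14491.3357
Market $14759 > fair $14491.3357: forward overpriced → cash-and-carry (buy spot, short the forward).
At maturity, profit = |F_mkt − F*| = |14759 − 14491.3357| = $268 per tonne

$268 per tonne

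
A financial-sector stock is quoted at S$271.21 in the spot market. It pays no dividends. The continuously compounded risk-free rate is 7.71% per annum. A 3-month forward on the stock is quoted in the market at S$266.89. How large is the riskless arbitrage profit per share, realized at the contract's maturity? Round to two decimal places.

S$9.60 per share

Fair forward: F* = S·e^(carry·T), with carry = r = 0.0771
F* = 271.21 · e^(0.0771 × 3/12) = 271.21 · e^0.019275 = 271.21 × 1.019462 = S$276.4883
Market S$266.89 < fair S$276.4883: forward underpriced → reverse cash-and-carry (short spot, go long the forward).
At maturity, profit = |F_mkt − F*| = |266.89 − 276.4883| = S$9.60 per share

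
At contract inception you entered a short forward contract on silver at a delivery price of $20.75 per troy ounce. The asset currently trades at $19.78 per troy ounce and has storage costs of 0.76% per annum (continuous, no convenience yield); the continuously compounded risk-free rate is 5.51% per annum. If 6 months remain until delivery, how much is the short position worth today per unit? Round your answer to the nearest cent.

Current fair forward for the remaining 6 months: F = S·e^((r + u)·T), (r + u) = 0.0551 + 0.0076 = 0.0627
F = 19.78 · e^(0.0627 × 6/12) = 19.78 × 1.031847 = 20.4099
Value of long forward = (F − K)·e^(−rT) = (20.4099 − 20.75) · e^(−0.0551·6/12)
= -0.3401 × 0.972826 = -0.33
Short position value = −(long value) = $0.33

$0.33 per troy ounce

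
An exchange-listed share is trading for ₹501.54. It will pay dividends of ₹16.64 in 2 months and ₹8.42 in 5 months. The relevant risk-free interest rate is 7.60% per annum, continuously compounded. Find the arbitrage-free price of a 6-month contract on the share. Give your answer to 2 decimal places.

₹495.42

PV(dividends) I = 16.64·e^(−0.0760·2/12) + 8.42·e^(−0.0760·5/12)
I = 16.4306 + 8.1575 = 24.5881
F = (S − I)·e^(rT) = (501.54 − 24.5881) · e^(0.0760·6/12)
= 476.9519 · e^0.038000 = 476.9519 × 1.038731 = ₹495.42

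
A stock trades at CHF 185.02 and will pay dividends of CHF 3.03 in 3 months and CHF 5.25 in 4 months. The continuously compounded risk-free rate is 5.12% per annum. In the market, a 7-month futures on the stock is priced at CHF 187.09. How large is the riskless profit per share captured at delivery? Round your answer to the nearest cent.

CHF 4.86 per share

PV(dividends) I = 3.03·e^(−0.0512·3/12) + 5.25·e^(−0.0512·4/12) = 8.1526
Fair futures F* = (S − I)·e^(rT) = (185.02 − 8.1526)·e^0.029867 = 176.8674 × 1.030317 = 182.2295
Market CHF 187.09 > fair 182.2295: forward overpriced → cash-and-carry (borrow at r, buy the stock and collect the dividends, short the forward).
Profit at T = |F_mkt − F*| = |187.09 − 182.2295| = CHF 4.86 per share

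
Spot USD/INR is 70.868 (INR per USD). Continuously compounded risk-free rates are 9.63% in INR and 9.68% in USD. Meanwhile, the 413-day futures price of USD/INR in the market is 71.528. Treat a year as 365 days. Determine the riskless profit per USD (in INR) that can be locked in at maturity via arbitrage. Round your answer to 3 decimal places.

Fair futures: F* = S·e^(carry·T), with carry = (r_INR − r_USD) = 0.0963 − 0.0968 = -0.0005
F* = 70.868 · e^(-0.0005 × 413/365) = 70.868 · e^-0.000566 = 70.868 × 0.999434 = 70.8279
Market 71.528 > fair 70.8279: forward overpriced → cash-and-carry (buy spot, short the forward).
At maturity, profit = |F_mkt − F*| = |71.528 − 70.8279| = 0.700 per USD (in INR)

0.700 per USD (in INR)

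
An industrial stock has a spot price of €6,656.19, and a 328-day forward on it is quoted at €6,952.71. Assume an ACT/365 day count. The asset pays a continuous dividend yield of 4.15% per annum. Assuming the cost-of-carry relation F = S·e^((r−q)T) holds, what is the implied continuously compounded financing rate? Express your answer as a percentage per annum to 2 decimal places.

9.00%

From F = S·e^((r−q)T): (r − q) = ln(F/S)/T
ln(6952.71/6656.19) = ln(1.044548) = 0.043584
(r − q) = 0.043584 / (328/365) = 0.048500
r = ln(F/S)/T + q = 0.048500 + 0.0415 = 0.090000
r = 9.00%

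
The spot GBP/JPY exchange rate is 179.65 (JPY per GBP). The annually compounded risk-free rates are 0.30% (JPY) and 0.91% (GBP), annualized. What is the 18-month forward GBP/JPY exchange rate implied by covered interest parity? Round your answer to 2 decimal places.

By covered interest parity, F = S · (1+r_JPY)^T / (1+r_GBP)^T
= 179.65 × 1.004503 / 1.013681 = 179.65 × 0.990946
F = 178.02 JPY per GBP

178.02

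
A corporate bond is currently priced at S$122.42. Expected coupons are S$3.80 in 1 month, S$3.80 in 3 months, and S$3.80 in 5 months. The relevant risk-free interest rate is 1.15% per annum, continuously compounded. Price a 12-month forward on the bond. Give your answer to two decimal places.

PV(coupons) I = 3.80·e^(−0.0115·1/12) + 3.80·e^(−0.0115·3/12) + 3.80·e^(−0.0115·5/12)
I = 3.7964 + 3.7891 + 3.7818 = 11.3673
F = (S − I)·e^(rT) = (122.42 − 11.3673) · e^(0.0115·12/12)
= 111.0527 · e^0.011500 = 111.0527 × 1.011566 = S$112.34

S$112.34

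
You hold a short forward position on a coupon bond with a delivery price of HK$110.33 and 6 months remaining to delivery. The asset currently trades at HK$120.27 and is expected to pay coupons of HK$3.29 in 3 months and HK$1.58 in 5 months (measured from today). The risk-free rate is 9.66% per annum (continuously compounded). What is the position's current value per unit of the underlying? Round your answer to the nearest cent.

PV(remaining coupons) I = 3.29·e^(−0.0966·3/12) + 1.58·e^(−0.0966·5/12) = 4.7292
Current forward F = (S − I)·e^(rT) = (120.27 − 4.7292)·e^(0.0966·6/12) = 115.5408 × 1.049485 = 121.2583
Value (long) = (F − K)·e^(−rT) = (121.2583 − 110.33) × 0.952848 = 10.4130
Short position value = −(long value) = -HK$10.41

-HK$10.41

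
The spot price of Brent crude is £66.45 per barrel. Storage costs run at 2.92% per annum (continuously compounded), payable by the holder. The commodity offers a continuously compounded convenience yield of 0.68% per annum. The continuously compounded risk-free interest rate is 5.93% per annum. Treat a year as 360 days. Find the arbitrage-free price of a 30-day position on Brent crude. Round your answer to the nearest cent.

Net carry = r + u − y = 0.0593 + 0.0292 − 0.0068 = 0.0817
F = S·e^((r+u−y)T) = 66.45 · e^(0.0817 × 30/360) = 66.45 · e^0.006808
= 66.45 × 1.006831 = £66.90 per barrel

£66.90 per barrel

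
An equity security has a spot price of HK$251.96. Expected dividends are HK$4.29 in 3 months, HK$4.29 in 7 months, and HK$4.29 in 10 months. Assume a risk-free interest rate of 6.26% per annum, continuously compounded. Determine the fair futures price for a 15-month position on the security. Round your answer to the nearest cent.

HK$259.02

PV(dividends) I = 4.29·e^(−0.0626·3/12) + 4.29·e^(−0.0626·7/12) + 4.29·e^(−0.0626·10/12)
I = 4.2234 + 4.1362 + 4.0719 = 12.4315
F = (S − I)·e^(rT) = (251.96 − 12.4315) · e^(0.0626·15/12)
= 239.5285 · e^0.078250 = 239.5285 × 1.081393 = HK$259.02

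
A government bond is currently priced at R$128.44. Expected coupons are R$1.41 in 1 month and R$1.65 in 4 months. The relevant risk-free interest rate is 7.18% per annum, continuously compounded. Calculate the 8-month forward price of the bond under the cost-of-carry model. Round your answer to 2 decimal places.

PV(coupons) I = 1.41·e^(−0.0718·1/12) + 1.65·e^(−0.0718·4/12)
I = 1.4016 + 1.6110 = 3.0126
F = (S − I)·e^(rT) = (128.44 − 3.0126) · e^(0.0718·8/12)
= 125.4274 · e^0.047867 = 125.4274 × 1.049031 = R$131.58

R$131.58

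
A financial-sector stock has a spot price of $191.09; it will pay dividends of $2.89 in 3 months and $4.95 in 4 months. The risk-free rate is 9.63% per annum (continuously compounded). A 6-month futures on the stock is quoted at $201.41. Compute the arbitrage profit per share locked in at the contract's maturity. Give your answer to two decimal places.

$8.88 per share

PV(dividends) I = 2.89·e^(−0.0963·3/12) + 4.95·e^(−0.0963·4/12) = 7.6149
Fair futures F* = (S − I)·e^(rT) = (191.09 − 7.6149)·e^0.048150 = 183.4751 × 1.049328 = 192.5256
Market $201.41 > fair 192.5256: forward overpriced → cash-and-carry (borrow at r, buy the stock and collect the dividends, short the forward).
Profit at T = |F_mkt − F*| = |201.41 − 192.5256| = $8.88 per share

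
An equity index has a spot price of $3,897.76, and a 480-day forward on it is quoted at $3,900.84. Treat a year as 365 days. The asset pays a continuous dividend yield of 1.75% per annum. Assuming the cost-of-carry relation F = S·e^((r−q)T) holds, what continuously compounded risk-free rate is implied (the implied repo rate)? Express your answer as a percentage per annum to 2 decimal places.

From F = S·e^((r−q)T): (r − q) = ln(F/S)/T
ln(3900.84/3897.76) = ln(1.000790) = 0.000790
(r − q) = 0.000790 / (480/365) = 0.000601
r = ln(F/S)/T + q = 0.000601 + 0.0175 = 0.018101
r = 1.81%

1.81%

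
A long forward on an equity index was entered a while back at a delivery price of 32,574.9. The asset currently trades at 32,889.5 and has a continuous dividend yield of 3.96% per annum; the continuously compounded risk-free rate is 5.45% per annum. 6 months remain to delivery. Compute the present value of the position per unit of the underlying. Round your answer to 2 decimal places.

545.47

Current fair forward for the remaining 6 months: F = S·e^((r − q)·T), (r − q) = 0.0545 − 0.0396 = 0.0149
F = 32889.5 · e^(0.0149 × 6/12) = 32889.5 × 1.00747782 = 33135.4418
Value of long forward = (F − K)·e^(−rT) = (33135.4418 − 32574.9) · e^(−0.0545·6/12)
= 560.5418 × 0.97311793 = 545.47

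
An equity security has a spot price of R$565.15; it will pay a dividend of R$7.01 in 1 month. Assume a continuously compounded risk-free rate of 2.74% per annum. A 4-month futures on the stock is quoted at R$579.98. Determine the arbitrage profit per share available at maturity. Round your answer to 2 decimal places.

R$16.70 per share

PV(dividends) I = 7.01·e^(−0.0274·1/12) = 6.9940
Fair futures F* = (S − I)·e^(rT) = (565.15 − 6.9940)·e^0.009133 = 558.1560 × 1.009175 = 563.2771
Market R$579.98 > fair 563.2771: forward overpriced → cash-and-carry (borrow at r, buy the stock and collect the dividends, short the forward).
Profit at T = |F_mkt − F*| = |579.98 − 563.2771| = R$16.70 per share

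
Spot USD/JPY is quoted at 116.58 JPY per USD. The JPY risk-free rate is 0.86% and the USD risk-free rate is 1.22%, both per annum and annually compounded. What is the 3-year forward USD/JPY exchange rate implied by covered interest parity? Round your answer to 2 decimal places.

115.34

By covered interest parity, F = S · (1+r_JPY)^T / (1+r_USD)^T
= 116.58 × 1.026023 / 1.037048 = 116.58 × 0.989369
F = 115.34 JPY per USD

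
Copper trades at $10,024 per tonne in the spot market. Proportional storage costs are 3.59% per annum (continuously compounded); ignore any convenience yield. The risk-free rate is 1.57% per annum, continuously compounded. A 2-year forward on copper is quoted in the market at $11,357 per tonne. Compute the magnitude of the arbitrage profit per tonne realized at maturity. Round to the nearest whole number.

$243 per tonne

Fair forward: F* = S·e^(carry·T), with carry = (r + u) = 0.0157 + 0.0359 = 0.0516
F* = 10024 · e^(0.0516 × 2) = 10024 · e^0.103200 = 10024 × 1.108713 = $11113.7391
Market $11357 > fair $11113.7391: forward overpriced → cash-and-carry (buy spot, short the forward).
At maturity, profit = |F_mkt − F*| = |11357 − 11113.7391| = $243 per tonne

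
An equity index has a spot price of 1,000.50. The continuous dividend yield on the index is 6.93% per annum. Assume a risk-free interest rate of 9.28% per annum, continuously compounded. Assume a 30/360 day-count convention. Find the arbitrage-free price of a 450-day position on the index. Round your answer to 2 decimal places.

F = S·e^((r − q)T) = 1000.50 · e^((0.0928 − 0.0693) × 450/360)
= 1000.50 · e^0.02937500 = 1000.50 × 1.02981070
F = 1,030.33

1,030.33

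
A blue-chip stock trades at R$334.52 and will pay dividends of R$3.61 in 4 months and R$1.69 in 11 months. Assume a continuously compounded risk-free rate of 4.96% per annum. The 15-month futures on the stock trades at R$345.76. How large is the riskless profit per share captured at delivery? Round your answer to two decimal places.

PV(dividends) I = 3.61·e^(−0.0496·4/12) + 1.69·e^(−0.0496·11/12) = 5.1657
Fair futures F* = (S − I)·e^(rT) = (334.52 − 5.1657)·e^0.062000 = 329.3543 × 1.063962 = 350.4205
Market R$345.76 < fair 350.4205: forward underpriced → reverse cash-and-carry (short the stock, invest proceeds at r, pay the dividends, go long the forward).
Profit at T = |F_mkt − F*| = |345.76 − 350.4205| = R$4.66 per share

R$4.66 per share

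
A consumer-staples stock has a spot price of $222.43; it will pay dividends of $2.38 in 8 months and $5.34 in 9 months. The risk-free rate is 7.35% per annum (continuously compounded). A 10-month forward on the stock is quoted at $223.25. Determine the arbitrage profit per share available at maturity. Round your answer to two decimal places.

PV(dividends) I = 2.38·e^(−0.0735·8/12) + 5.34·e^(−0.0735·9/12) = 7.3198
Fair forward F* = (S − I)·e^(rT) = (222.43 − 7.3198)·e^0.061250 = 215.1102 × 1.063165 = 228.6976
Market $223.25 < fair 228.6976: forward underpriced → reverse cash-and-carry (short the stock, invest proceeds at r, pay the dividends, go long the forward).
Profit at T = |F_mkt − F*| = |223.25 − 228.6976| = $5.45 per share

$5.45 per share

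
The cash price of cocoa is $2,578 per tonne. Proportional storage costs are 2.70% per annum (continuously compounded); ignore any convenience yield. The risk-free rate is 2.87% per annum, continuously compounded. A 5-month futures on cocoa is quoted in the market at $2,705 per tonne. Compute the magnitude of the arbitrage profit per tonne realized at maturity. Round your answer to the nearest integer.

Fair futures: F* = S·e^(carry·T), with carry = (r + u) = 0.0287 + 0.0270 = 0.0557
F* = 2578 · e^(0.0557 × 5/12) = 2578 · e^0.023208 = 2578 × 1.023479 = $2638.5289
Market $2705 > fair $2638.5289: forward overpriced → cash-and-carry (buy spot, short the forward).
At maturity, profit = |F_mkt − F*| = |2705 − 2638.5289| = $66 per tonne

$66 per tonne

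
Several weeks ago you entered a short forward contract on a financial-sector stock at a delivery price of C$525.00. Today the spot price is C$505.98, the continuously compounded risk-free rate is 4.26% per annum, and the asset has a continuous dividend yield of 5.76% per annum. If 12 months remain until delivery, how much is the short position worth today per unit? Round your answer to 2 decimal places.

Current fair forward for the remaining 12 months: F = S·e^((r − q)·T), (r − q) = 0.0426 − 0.0576 = -0.0150
F = 505.98 · e^(-0.0150 × 12/12) = 505.98 × 0.985112 = 498.4470
Value of long forward = (F − K)·e^(−rT) = (498.4470 − 525.00) · e^(−0.0426·12/12)
= -26.5530 × 0.958295 = -25.45
Short position value = −(long value) = C$25.45

C$25.45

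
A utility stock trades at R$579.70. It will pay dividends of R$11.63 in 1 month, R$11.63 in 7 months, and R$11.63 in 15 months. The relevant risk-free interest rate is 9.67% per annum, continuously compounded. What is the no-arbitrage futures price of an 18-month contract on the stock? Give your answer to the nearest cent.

R$632.23

PV(dividends) I = 11.63·e^(−0.0967·1/12) + 11.63·e^(−0.0967·7/12) + 11.63·e^(−0.0967·15/12)
I = 11.5367 + 10.9921 + 10.3059 = 32.8347
F = (S − I)·e^(rT) = (579.70 − 32.8347) · e^(0.0967·18/12)
= 546.8653 · e^0.145050 = 546.8653 × 1.156097 = R$632.23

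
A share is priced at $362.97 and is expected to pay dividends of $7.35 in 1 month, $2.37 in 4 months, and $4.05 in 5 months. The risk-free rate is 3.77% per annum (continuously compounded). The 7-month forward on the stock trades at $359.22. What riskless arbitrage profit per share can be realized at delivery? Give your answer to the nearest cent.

$2.14 per share

PV(dividends) I = 7.35·e^(−0.0377·1/12) + 2.37·e^(−0.0377·4/12) + 4.05·e^(−0.0377·5/12) = 13.6542
Fair forward F* = (S − I)·e^(rT) = (362.97 − 13.6542)·e^0.021992 = 349.3158 × 1.022236 = 357.0832
Market $359.22 > fair 357.0832: forward overpriced → cash-and-carry (borrow at r, buy the stock and collect the dividends, short the forward).
Profit at T = |F_mkt − F*| = |359.22 − 357.0832| = $2.14 per share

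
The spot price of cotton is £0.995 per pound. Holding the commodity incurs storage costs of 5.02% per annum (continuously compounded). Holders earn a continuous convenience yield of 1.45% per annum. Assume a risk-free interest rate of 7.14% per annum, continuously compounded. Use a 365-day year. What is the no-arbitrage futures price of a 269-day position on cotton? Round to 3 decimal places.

£1.077 per pound

Net carry = r + u − y = 0.0714 + 0.0502 − 0.0145 = 0.1071
F = S·e^((r+u−y)T) = 0.995 · e^(0.1071 × 269/365) = 0.995 · e^0.078931
= 0.995 × 1.082130 = £1.077 per pound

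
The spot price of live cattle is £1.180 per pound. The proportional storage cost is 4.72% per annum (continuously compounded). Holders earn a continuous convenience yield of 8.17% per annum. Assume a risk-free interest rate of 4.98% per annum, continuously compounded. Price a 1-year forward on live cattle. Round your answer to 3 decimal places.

Net carry = r + u − y = 0.0498 + 0.0472 − 0.0817 = 0.0153
F = S·e^((r+u−y)T) = 1.180 · e^(0.0153 × 1) = 1.180 · e^0.015300
= 1.180 × 1.015418 = £1.198 per pound

£1.198 per pound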